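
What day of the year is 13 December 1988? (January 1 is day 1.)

348

Days in months before December: 31 + 29 + 31 + 30 + 31 + 30 + 31 + 31 + 30 + 31 + 30 = 335.
Plus 13 days into December → day 348.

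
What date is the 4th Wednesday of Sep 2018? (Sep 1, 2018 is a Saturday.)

Sep 26, 2018

Sep 2018 begins on a Saturday, so the first Wednesday is Sep 5 (4 days later).
The 4th Wednesday is 3 weeks later: 5 + 21 = 26.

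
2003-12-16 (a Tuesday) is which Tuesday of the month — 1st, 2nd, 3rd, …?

3rd

Day 16 falls in week ⌈16/7⌉ of the month.
Days 1–7 hold the 1st Tuesday, 8–14 the 2nd, 15–21 the 3rd, 22–28 the 4th, 29–31 the 5th.
16 is in the range for the 3rd.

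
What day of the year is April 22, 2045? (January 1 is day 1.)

112

Days in months before April: 31 + 28 + 31 = 90.
Plus 22 days into April → day 112.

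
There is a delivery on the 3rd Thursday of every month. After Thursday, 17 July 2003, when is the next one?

July 2003 starts on a Tuesday; its first Thursday is the 3rd, so the 3rd Thursday is the 17th — 17 July 2003.
That is not after 17 July 2003, so look at August 2003.
August 2003 starts on a Friday; its first Thursday is the 7th, so the 3rd Thursday is the 21st — 21 August 2003.

21 August 2003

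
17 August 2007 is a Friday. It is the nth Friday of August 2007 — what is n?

3rd

Day 17 falls in week ⌈17/7⌉ of the month.
Days 1–7 hold the 1st Friday, 8–14 the 2nd, 15–21 the 3rd, 22–28 the 4th, 29–31 the 5th.
17 is in the range for the 3rd.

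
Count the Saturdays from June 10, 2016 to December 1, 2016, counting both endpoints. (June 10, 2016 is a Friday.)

25

June 10, 2016 is a Friday; the first Saturday on or after it is June 11, 2016 (1 day later).
From June 11, 2016 to December 1, 2016: 19 + 31 + 31 + 30 + 31 + 30 + 1 = 173 days (rest of June, July, August, September, October, November, December).
173 ÷ 7 = 24 full weeks with remainder 5, so 24 more Saturdays after the first → 25.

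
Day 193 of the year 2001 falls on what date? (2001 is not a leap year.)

January has 31 days (193 − 31 = 162 remain).
February has 28 days (162 − 28 = 134 remain).
March has 31 days (134 − 31 = 103 remain).
April has 30 days (103 − 30 = 73 remain).
May has 31 days (73 − 31 = 42 remain).
June has 30 days (42 − 30 = 12 remain).
12 into July → July 12.

2001-07-12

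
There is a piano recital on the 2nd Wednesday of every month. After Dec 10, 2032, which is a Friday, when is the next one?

Dec 2032 starts on a Wednesday; its first Wednesday is the 1st, so the 2nd Wednesday is the 8th — Dec 8, 2032.
That is not after Dec 10, 2032, so look at Jan 2033.
Jan 2033 starts on a Saturday; its first Wednesday is the 5th, so the 2nd Wednesday is the 12th — Jan 12, 2033.

Jan 12, 2033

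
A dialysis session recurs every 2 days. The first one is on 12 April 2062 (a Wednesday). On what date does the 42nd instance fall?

The 42nd occurrence is 41 intervals after the first: 41 × 2 = 82 days after 12 April 2062.
April has 30 days — 18 days to the end of April leaves 64.
May has 31 days (33 left).
June has 30 days (3 left).
3 days into July → 3 July 2062.

3 July 2062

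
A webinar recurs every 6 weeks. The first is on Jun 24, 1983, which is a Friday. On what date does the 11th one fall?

The 11th occurrence is 10 intervals after the first: 10 × 42 = 420 days after Jun 24, 1983.
Jun has 30 days — 6 days to the end of Jun leaves 414.
From end of Jun to end of 1983 is 184 days (230 left).
Jan has 31 days (199 left).
Feb has 29 days (170 left).
Mar has 31 days (139 left).
Apr has 30 days (109 left).
May has 31 days (78 left).
Jun has 30 days (48 left).
Jul has 31 days (17 left).
17 days into Aug → Aug 17, 1984.

Aug 17, 1984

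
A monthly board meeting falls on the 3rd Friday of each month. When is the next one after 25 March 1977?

March 1977 starts on a Tuesday; its first Friday is the 4th, so the 3rd Friday is the 18th — 18 March 1977.
That is not after 25 March 1977, so look at April 1977.
April 1977 starts on a Friday; its first Friday is the 1st, so the 3rd Friday is the 15th — 15 April 1977.

15 April 1977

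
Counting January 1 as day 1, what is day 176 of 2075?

January has 31 days (176 − 31 = 145 remain).
February has 28 days (145 − 28 = 117 remain).
March has 31 days (117 − 31 = 86 remain).
April has 30 days (86 − 30 = 56 remain).
May has 31 days (56 − 31 = 25 remain).
25 into June → June 25.

June 25, 2075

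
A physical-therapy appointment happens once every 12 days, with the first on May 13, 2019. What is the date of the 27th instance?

Mar 20, 2020

The 27th occurrence is 26 intervals after the first: 26 × 12 = 312 days after May 13, 2019.
May has 31 days — 18 days to the end of May leaves 294.
Jun has 30 days (264 left).
Jul has 31 days (233 left).
Aug has 31 days (202 left).
Sep has 30 days (172 left).
Oct has 31 days (141 left).
Nov has 30 days (111 left).
Dec has 31 days (80 left).
Jan has 31 days (49 left).
Feb has 29 days (20 left).
20 days into Mar → Mar 20, 2020.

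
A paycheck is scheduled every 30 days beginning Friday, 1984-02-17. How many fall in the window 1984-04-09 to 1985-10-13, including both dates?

Occurrences land 30·i days after 1984-02-17 for i = 0, 1, 2, …
1984-04-09 is 52 days after the start; 52 ÷ 30 = 1 remainder 22; since the remainder is 22, round up to i = 2. First occurrence in the window: #3 on 1984-04-17 (2×30 = 60 days in).
1985-10-13 is 604 days after the start; 604 ÷ 30 = 20 remainder 4. Last occurrence in the window: #21 on 1985-10-09.
Occurrences #3 through #21: 19 in total.

19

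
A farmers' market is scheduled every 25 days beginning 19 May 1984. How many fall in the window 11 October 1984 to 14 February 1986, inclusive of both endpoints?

20

Occurrences land 25·i days after 19 May 1984 for i = 0, 1, 2, …
11 October 1984 is 145 days after the start; 145 ÷ 25 = 5 remainder 20; since the remainder is 20, round up to i = 6. First occurrence in the window: #7 on 16 October 1984 (6×25 = 150 days in).
14 February 1986 is 636 days after the start; 636 ÷ 25 = 25 remainder 11. Last occurrence in the window: #26 on 3 February 1986.
Occurrences #7 through #26: 20 in total.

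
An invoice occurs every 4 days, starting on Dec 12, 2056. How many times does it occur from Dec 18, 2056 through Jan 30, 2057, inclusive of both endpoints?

11

Occurrences land 4·i days after Dec 12, 2056 for i = 0, 1, 2, …
Dec 18, 2056 is 6 days after the start; 6 ÷ 4 = 1 remainder 2; since the remainder is 2, round up to i = 2. First occurrence in the window: #3 on Dec 20, 2056 (2×4 = 8 days in).
Jan 30, 2057 is 49 days after the start; 49 ÷ 4 = 12 remainder 1. Last occurrence in the window: #13 on Jan 29, 2057.
Occurrences #3 through #13: 11 in total.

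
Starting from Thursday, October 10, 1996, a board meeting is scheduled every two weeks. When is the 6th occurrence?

December 19, 1996

The 6th occurrence is 5 intervals after the first: 5 × 14 = 70 days after October 10, 1996.
October has 31 days — 21 days to the end of October leaves 49.
November has 30 days (19 left).
19 days into December → December 19, 1996.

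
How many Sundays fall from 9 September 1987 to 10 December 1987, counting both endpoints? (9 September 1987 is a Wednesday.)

9 September 1987 is a Wednesday; the first Sunday on or after it is 13 September 1987 (4 days later).
From 13 September 1987 to 10 December 1987: 17 + 31 + 30 + 10 = 88 days (rest of September, October, November, December).
88 ÷ 7 = 12 full weeks with remainder 4, so 12 more Sundays after the first → 13.

13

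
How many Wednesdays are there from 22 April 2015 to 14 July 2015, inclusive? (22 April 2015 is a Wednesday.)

22 April 2015 is a Wednesday; the first Wednesday on or after it is 22 April 2015.
From 22 April 2015 to 14 July 2015: 8 + 31 + 30 + 14 = 83 days (rest of April, May, June, July).
83 ÷ 7 = 11 full weeks with remainder 6, so 11 more Wednesdays after the first → 12.

12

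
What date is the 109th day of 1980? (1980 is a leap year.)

January has 31 days (109 − 31 = 78 remain).
February has 29 days (78 − 29 = 49 remain).
March has 31 days (49 − 31 = 18 remain).
18 into April → April 18.

18 April 1980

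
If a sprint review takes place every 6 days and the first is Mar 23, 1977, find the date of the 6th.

Apr 22, 1977

The 6th occurrence is 5 intervals after the first: 5 × 6 = 30 days after Mar 23, 1977.
Mar has 31 days — 8 days to the end of Mar leaves 22.
22 days into Apr → Apr 22, 1977.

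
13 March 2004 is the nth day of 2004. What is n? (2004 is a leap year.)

Days in months before March: 31 + 29 = 60.
Plus 13 days into March → day 73.

73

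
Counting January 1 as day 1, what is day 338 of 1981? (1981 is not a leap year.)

January has 31 days (338 − 31 = 307 remain).
February has 28 days (307 − 28 = 279 remain).
March has 31 days (279 − 31 = 248 remain).
April has 30 days (248 − 30 = 218 remain).
May has 31 days (218 − 31 = 187 remain).
June has 30 days (187 − 30 = 157 remain).
July has 31 days (157 − 31 = 126 remain).
August has 31 days (126 − 31 = 95 remain).
September has 30 days (95 − 30 = 65 remain).
October has 31 days (65 − 31 = 34 remain).
November has 30 days (34 − 30 = 4 remain).
4 into December → December 4.

4 December 1981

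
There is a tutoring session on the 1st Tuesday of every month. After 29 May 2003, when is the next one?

3 June 2003

May 2003 starts on a Thursday, so its 1st Tuesday is 6 May 2003 (5 days in).
That is not after 29 May 2003, so look at June 2003.
June 2003 starts on a Sunday, so its 1st Tuesday is 3 June 2003 (2 days in).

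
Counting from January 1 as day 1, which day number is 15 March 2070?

Days in months before March: 31 + 28 = 59.
Plus 15 days into March → day 74.

74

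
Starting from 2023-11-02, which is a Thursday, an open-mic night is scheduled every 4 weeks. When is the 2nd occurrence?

The 2nd occurrence is 1 interval after the first: 1 × 28 = 28 days after 2023-11-02.
28 days later is 2023-11-30.

2023-11-30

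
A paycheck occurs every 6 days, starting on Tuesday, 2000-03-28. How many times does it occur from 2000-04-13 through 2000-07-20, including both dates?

Occurrences land 6·i days after 2000-03-28 for i = 0, 1, 2, …
2000-04-13 is 16 days after the start; 16 ÷ 6 = 2 remainder 4; since the remainder is 4, round up to i = 3. First occurrence in the window: #4 on 2000-04-15 (3×6 = 18 days in).
2000-07-20 is 114 days after the start; 114 ÷ 6 = 19 remainder 0. Last occurrence in the window: #20 on 2000-07-20.
Occurrences #4 through #20: 17 in total.

17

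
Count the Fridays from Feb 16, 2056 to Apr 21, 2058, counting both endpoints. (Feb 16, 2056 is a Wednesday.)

Feb 16, 2056 is a Wednesday; the first Friday on or after it is Feb 18, 2056 (2 days later).
From Feb 18, 2056 to Apr 21, 2058: 317 + 365 + 111 = 793 days (rest of 2056, 2057, to Apr 21, 2058 in 2058).
793 ÷ 7 = 113 full weeks with remainder 2, so 113 more Fridays after the first → 114.

114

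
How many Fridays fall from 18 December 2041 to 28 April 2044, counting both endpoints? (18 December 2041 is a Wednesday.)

123

18 December 2041 is a Wednesday; the first Friday on or after it is 20 December 2041 (2 days later).
From 20 December 2041 to 28 April 2044: 11 + 365 + 365 + 119 = 860 days (rest of 2041, 2042, 2043, to 28 April 2044 in 2044).
860 ÷ 7 = 122 full weeks with remainder 6, so 122 more Fridays after the first → 123.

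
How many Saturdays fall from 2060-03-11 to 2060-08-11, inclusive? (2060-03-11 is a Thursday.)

22

2060-03-11 is a Thursday; the first Saturday on or after it is 2060-03-13 (2 days later).
From 2060-03-13 to 2060-08-11: 18 + 30 + 31 + 30 + 31 + 11 = 151 days (rest of March, April, May, June, July, August).
151 ÷ 7 = 21 full weeks with remainder 4, so 21 more Saturdays after the first → 22.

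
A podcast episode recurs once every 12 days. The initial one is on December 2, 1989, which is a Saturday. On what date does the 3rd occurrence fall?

December 26, 1989

The 3rd occurrence is 2 intervals after the first: 2 × 12 = 24 days after December 2, 1989.
24 days later is December 26, 1989.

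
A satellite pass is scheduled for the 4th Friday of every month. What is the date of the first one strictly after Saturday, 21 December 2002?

December 2002 starts on a Sunday; its first Friday is the 6th, so the 4th Friday is the 27th — 27 December 2002.
27 December 2002 is after 21 December 2002, so that is the next one.

27 December 2002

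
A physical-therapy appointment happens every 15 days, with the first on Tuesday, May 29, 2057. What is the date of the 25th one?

The 25th occurrence is 24 intervals after the first: 24 × 15 = 360 days after May 29, 2057.
May has 31 days — 2 days to the end of May leaves 358.
Jun has 30 days (328 left).
Jul has 31 days (297 left).
Aug has 31 days (266 left).
Sep has 30 days (236 left).
Oct has 31 days (205 left).
Nov has 30 days (175 left).
Dec has 31 days (144 left).
Jan has 31 days (113 left).
Feb has 28 days (85 left).
Mar has 31 days (54 left).
Apr has 30 days (24 left).
24 days into May → May 24, 2058.

May 24, 2058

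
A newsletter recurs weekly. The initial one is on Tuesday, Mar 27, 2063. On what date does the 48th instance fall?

Feb 19, 2064

The 48th occurrence is 47 intervals after the first: 47 × 7 = 329 days after Mar 27, 2063.
Mar has 31 days — 4 days to the end of Mar leaves 325.
Apr has 30 days (295 left).
May has 31 days (264 left).
Jun has 30 days (234 left).
Jul has 31 days (203 left).
Aug has 31 days (172 left).
Sep has 30 days (142 left).
Oct has 31 days (111 left).
Nov has 30 days (81 left).
Dec has 31 days (50 left).
Jan has 31 days (19 left).
19 days into Feb → Feb 19, 2064.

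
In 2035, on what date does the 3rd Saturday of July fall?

July 21, 2035

The first Saturday of July 2035 is July 7.
The 3rd Saturday is 2 weeks later: 7 + 14 = 21.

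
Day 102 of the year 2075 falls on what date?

2075-04-12

January has 31 days (102 − 31 = 71 remain).
February has 28 days (71 − 28 = 43 remain).
March has 31 days (43 − 31 = 12 remain).
12 into April → April 12.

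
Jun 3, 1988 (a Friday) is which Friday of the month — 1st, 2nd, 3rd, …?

1st

Day 3 falls in week ⌈3/7⌉ of the month.
Days 1–7 hold the 1st Friday, 8–14 the 2nd, 15–21 the 3rd, 22–28 the 4th, 29–31 the 5th.
3 is in the range for the 1st.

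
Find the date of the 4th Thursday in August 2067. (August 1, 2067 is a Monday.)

2067-08-25

August 2067 begins on a Monday, so the first Thursday is August 4 (3 days later).
The 4th Thursday is 3 weeks later: 4 + 21 = 25.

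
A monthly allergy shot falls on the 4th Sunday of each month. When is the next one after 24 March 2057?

25 March 2057

March 2057 starts on a Thursday; its first Sunday is the 4th, so the 4th Sunday is the 25th — 25 March 2057.
25 March 2057 is after 24 March 2057, so that is the next one.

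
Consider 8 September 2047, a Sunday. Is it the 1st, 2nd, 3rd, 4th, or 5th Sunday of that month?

2nd

Day 8 falls in week ⌈8/7⌉ of the month.
Days 1–7 hold the 1st Sunday, 8–14 the 2nd, 15–21 the 3rd, 22–28 the 4th, 29–31 the 5th.
8 is in the range for the 2nd.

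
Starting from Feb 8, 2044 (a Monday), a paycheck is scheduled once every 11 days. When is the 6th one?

The 6th occurrence is 5 intervals after the first: 5 × 11 = 55 days after Feb 8, 2044.
Feb has 29 days — 21 days to the end of Feb leaves 34.
Mar has 31 days (3 left).
3 days into Apr → Apr 3, 2044.

Apr 3, 2044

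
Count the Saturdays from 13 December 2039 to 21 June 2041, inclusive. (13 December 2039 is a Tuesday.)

13 December 2039 is a Tuesday; the first Saturday on or after it is 17 December 2039 (4 days later).
From 17 December 2039 to 21 June 2041: 14 + 366 + 172 = 552 days (rest of 2039, 2040, to 21 June 2041 in 2041).
552 ÷ 7 = 78 full weeks with remainder 6, so 78 more Saturdays after the first → 79.

79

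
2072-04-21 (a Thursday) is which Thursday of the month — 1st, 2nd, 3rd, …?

Day 21 falls in week ⌈21/7⌉ of the month.
Days 1–7 hold the 1st Thursday, 8–14 the 2nd, 15–21 the 3rd, 22–28 the 4th, 29–31 the 5th.
21 is in the range for the 3rd.

3rd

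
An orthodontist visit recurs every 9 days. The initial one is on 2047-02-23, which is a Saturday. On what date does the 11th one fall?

The 11th occurrence is 10 intervals after the first: 10 × 9 = 90 days after 2047-02-23.
February has 28 days — 5 days to the end of February leaves 85.
March has 31 days (54 left).
April has 30 days (24 left).
24 days into May → 2047-05-24.

2047-05-24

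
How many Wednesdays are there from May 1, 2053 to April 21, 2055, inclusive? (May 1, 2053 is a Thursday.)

103

May 1, 2053 is a Thursday; the first Wednesday on or after it is May 7, 2053 (6 days later).
From May 7, 2053 to April 21, 2055: 238 + 365 + 111 = 714 days (rest of 2053, 2054, to April 21, 2055 in 2055).
714 ÷ 7 = 102 full weeks with remainder 0, so 102 more Wednesdays after the first → 103.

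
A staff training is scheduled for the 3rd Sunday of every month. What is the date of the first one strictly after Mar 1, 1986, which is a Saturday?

Mar 1986 starts on a Saturday; its first Sunday is the 2nd, so the 3rd Sunday is the 16th — Mar 16, 1986.
Mar 16, 1986 is after Mar 1, 1986, so that is the next one.

Mar 16, 1986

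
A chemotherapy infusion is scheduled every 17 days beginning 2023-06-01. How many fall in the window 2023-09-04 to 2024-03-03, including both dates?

11

Occurrences land 17·i days after 2023-06-01 for i = 0, 1, 2, …
2023-09-04 is 95 days after the start; 95 ÷ 17 = 5 remainder 10; since the remainder is 10, round up to i = 6. First occurrence in the window: #7 on 2023-09-11 (6×17 = 102 days in).
2024-03-03 is 276 days after the start; 276 ÷ 17 = 16 remainder 4. Last occurrence in the window: #17 on 2024-02-28.
Occurrences #7 through #17: 11 in total.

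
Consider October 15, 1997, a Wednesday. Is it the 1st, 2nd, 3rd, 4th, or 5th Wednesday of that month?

3rd

Day 15 falls in week ⌈15/7⌉ of the month.
Days 1–7 hold the 1st Wednesday, 8–14 the 2nd, 15–21 the 3rd, 22–28 the 4th, 29–31 the 5th.
15 is in the range for the 3rd.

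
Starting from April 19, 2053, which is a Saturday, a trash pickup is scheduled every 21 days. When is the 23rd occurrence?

July 25, 2054

The 23rd occurrence is 22 intervals after the first: 22 × 21 = 462 days after April 19, 2053.
April has 30 days — 11 days to the end of April leaves 451.
From end of April to end of 2053 is 245 days (206 left).
January has 31 days (175 left).
February has 28 days (147 left).
March has 31 days (116 left).
April has 30 days (86 left).
May has 31 days (55 left).
June has 30 days (25 left).
25 days into July → July 25, 2054.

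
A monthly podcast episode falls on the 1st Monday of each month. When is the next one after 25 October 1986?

October 1986 starts on a Wednesday, so its 1st Monday is 6 October 1986 (5 days in).
That is not after 25 October 1986, so look at November 1986.
November 1986 starts on a Saturday, so its 1st Monday is 3 November 1986 (2 days in).

3 November 1986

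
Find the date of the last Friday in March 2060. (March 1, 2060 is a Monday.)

March 2060 begins on a Monday, so the first Friday is March 5 (4 days later).
March 2060 has 31 days. Adding weeks: 5, 12, 19, 26 — the last one ≤ 31 is the 26th.

2060-03-26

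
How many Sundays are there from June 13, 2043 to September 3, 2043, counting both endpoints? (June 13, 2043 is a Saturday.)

June 13, 2043 is a Saturday; the first Sunday on or after it is June 14, 2043 (1 day later).
From June 14, 2043 to September 3, 2043: 16 + 31 + 31 + 3 = 81 days (rest of June, July, August, September).
81 ÷ 7 = 11 full weeks with remainder 4, so 11 more Sundays after the first → 12.

12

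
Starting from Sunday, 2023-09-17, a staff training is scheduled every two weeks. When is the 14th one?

The 14th occurrence is 13 intervals after the first: 13 × 14 = 182 days after 2023-09-17.
September has 30 days — 13 days to the end of September leaves 169.
October has 31 days (138 left).
November has 30 days (108 left).
December has 31 days (77 left).
January has 31 days (46 left).
February has 29 days (17 left).
17 days into March → 2024-03-17.

2024-03-17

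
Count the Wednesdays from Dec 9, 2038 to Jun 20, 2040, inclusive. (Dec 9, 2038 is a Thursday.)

80

Dec 9, 2038 is a Thursday; the first Wednesday on or after it is Dec 15, 2038 (6 days later).
From Dec 15, 2038 to Jun 20, 2040: 16 + 365 + 172 = 553 days (rest of 2038, 2039, to Jun 20, 2040 in 2040).
553 ÷ 7 = 79 full weeks with remainder 0, so 79 more Wednesdays after the first → 80.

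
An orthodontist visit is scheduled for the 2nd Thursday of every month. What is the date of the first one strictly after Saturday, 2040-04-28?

April 2040 starts on a Sunday; its first Thursday is the 5th, so the 2nd Thursday is the 12th — 2040-04-12.
That is not after 2040-04-28, so look at May 2040.
May 2040 starts on a Tuesday; its first Thursday is the 3rd, so the 2nd Thursday is the 10th — 2040-05-10.

2040-05-10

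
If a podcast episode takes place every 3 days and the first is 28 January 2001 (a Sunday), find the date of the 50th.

24 June 2001

The 50th occurrence is 49 intervals after the first: 49 × 3 = 147 days after 28 January 2001.
January has 31 days — 3 days to the end of January leaves 144.
February has 28 days (116 left).
March has 31 days (85 left).
April has 30 days (55 left).
May has 31 days (24 left).
24 days into June → 24 June 2001.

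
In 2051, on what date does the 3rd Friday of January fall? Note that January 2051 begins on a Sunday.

January 20, 2051

January 2051 begins on a Sunday, so the first Friday is January 6 (5 days later).
The 3rd Friday is 2 weeks later: 6 + 14 = 20.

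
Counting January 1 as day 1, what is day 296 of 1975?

Jan has 31 days (296 − 31 = 265 remain).
Feb has 28 days (265 − 28 = 237 remain).
Mar has 31 days (237 − 31 = 206 remain).
Apr has 30 days (206 − 30 = 176 remain).
May has 31 days (176 − 31 = 145 remain).
Jun has 30 days (145 − 30 = 115 remain).
Jul has 31 days (115 − 31 = 84 remain).
Aug has 31 days (84 − 31 = 53 remain).
Sep has 30 days (53 − 30 = 23 remain).
23 into Oct → Oct 23.

Oct 23, 1975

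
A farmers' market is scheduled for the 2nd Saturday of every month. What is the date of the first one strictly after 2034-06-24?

June 2034 starts on a Thursday; its first Saturday is the 3rd, so the 2nd Saturday is the 10th — 2034-06-10.
That is not after 2034-06-24, so look at July 2034.
July 2034 starts on a Saturday; its first Saturday is the 1st, so the 2nd Saturday is the 8th — 2034-07-08.

2034-07-08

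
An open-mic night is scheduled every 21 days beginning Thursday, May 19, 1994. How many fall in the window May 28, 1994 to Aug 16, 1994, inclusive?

4

Occurrences land 21·i days after May 19, 1994 for i = 0, 1, 2, …
May 28, 1994 is 9 days after the start; 9 ÷ 21 = 0 remainder 9; since the remainder is 9, round up to i = 1. First occurrence in the window: #2 on Jun 9, 1994 (1×21 = 21 days in).
Aug 16, 1994 is 89 days after the start; 89 ÷ 21 = 4 remainder 5. Last occurrence in the window: #5 on Aug 11, 1994.
Occurrences #2 through #5: 4 in total.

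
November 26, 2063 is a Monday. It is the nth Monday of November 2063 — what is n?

4th

Day 26 falls in week ⌈26/7⌉ of the month.
Days 1–7 hold the 1st Monday, 8–14 the 2nd, 15–21 the 3rd, 22–28 the 4th, 29–31 the 5th.
26 is in the range for the 4th.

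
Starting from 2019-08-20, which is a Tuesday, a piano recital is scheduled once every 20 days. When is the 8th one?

2020-01-07

The 8th occurrence is 7 intervals after the first: 7 × 20 = 140 days after 2019-08-20.
August has 31 days — 11 days to the end of August leaves 129.
September has 30 days (99 left).
October has 31 days (68 left).
November has 30 days (38 left).
December has 31 days (7 left).
7 days into January → 2020-01-07.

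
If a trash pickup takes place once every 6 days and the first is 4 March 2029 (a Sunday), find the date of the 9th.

21 April 2029

The 9th occurrence is 8 intervals after the first: 8 × 6 = 48 days after 4 March 2029.
March has 31 days — 27 days to the end of March leaves 21.
21 days into April → 21 April 2029.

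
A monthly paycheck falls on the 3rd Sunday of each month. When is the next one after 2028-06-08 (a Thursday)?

2028-06-18

June 2028 starts on a Thursday; its first Sunday is the 4th, so the 3rd Sunday is the 18th — 2028-06-18.
2028-06-18 is after 2028-06-08, so that is the next one.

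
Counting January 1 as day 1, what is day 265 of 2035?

September 22, 2035

January has 31 days (265 − 31 = 234 remain).
February has 28 days (234 − 28 = 206 remain).
March has 31 days (206 − 31 = 175 remain).
April has 30 days (175 − 30 = 145 remain).
May has 31 days (145 − 31 = 114 remain).
June has 30 days (114 − 30 = 84 remain).
July has 31 days (84 − 31 = 53 remain).
August has 31 days (53 − 31 = 22 remain).
22 into September → September 22.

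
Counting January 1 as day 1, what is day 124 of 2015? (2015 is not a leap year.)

January has 31 days (124 − 31 = 93 remain).
February has 28 days (93 − 28 = 65 remain).
March has 31 days (65 − 31 = 34 remain).
April has 30 days (34 − 30 = 4 remain).
4 into May → May 4.

2015-05-04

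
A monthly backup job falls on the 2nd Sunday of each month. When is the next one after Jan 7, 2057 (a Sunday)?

Jan 2057 starts on a Monday; its first Sunday is the 7th, so the 2nd Sunday is the 14th — Jan 14, 2057.
Jan 14, 2057 is after Jan 7, 2057, so that is the next one.

Jan 14, 2057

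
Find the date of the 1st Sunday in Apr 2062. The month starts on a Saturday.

Apr 2062 begins on a Saturday, so the first Sunday is Apr 2 (1 day later).

Apr 2, 2062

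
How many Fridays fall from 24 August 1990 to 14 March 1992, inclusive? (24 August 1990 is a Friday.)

82

24 August 1990 is a Friday; the first Friday on or after it is 24 August 1990.
From 24 August 1990 to 14 March 1992: 129 + 365 + 74 = 568 days (rest of 1990, 1991, to 14 March 1992 in 1992).
568 ÷ 7 = 81 full weeks with remainder 1, so 81 more Fridays after the first → 82.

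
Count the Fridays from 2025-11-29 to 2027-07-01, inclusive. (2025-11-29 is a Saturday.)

82

2025-11-29 is a Saturday; the first Friday on or after it is 2025-12-05 (6 days later).
From 2025-12-05 to 2027-07-01: 26 + 365 + 182 = 573 days (rest of 2025, 2026, to 2027-07-01 in 2027).
573 ÷ 7 = 81 full weeks with remainder 6, so 81 more Fridays after the first → 82.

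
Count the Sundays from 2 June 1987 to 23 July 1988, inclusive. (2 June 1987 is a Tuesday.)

2 June 1987 is a Tuesday; the first Sunday on or after it is 7 June 1987 (5 days later).
From 7 June 1987 to 23 July 1988: 207 + 205 = 412 days (rest of 1987, to 23 July 1988 in 1988).
412 ÷ 7 = 58 full weeks with remainder 6, so 58 more Sundays after the first → 59.

59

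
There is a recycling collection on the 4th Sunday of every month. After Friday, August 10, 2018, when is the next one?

August 26, 2018

August 2018 starts on a Wednesday; its first Sunday is the 5th, so the 4th Sunday is the 26th — August 26, 2018.
August 26, 2018 is after August 10, 2018, so that is the next one.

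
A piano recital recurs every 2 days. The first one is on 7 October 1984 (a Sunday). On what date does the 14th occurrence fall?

The 14th occurrence is 13 intervals after the first: 13 × 2 = 26 days after 7 October 1984.
October has 31 days — 24 days to the end of October leaves 2.
2 days into November → 2 November 1984.

2 November 1984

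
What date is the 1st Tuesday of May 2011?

The first Tuesday of May 2011 is May 3.

May 3, 2011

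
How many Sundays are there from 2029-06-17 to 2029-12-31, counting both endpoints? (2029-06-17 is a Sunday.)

29

2029-06-17 is a Sunday; the first Sunday on or after it is 2029-06-17.
From 2029-06-17 to 2029-12-31: 13 + 31 + 31 + 30 + 31 + 30 + 31 = 197 days (rest of June, July, August, September, October, November, December).
197 ÷ 7 = 28 full weeks with remainder 1, so 28 more Sundays after the first → 29.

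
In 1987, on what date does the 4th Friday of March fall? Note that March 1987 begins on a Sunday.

March 1987 begins on a Sunday, so the first Friday is March 6 (5 days later).
The 4th Friday is 3 weeks later: 6 + 21 = 27.

March 27, 1987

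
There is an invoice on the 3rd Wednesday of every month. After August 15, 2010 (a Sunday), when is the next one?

August 18, 2010

August 2010 starts on a Sunday; its first Wednesday is the 4th, so the 3rd Wednesday is the 18th — August 18, 2010.
August 18, 2010 is after August 15, 2010, so that is the next one.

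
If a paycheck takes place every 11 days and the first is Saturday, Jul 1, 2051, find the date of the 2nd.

The 2nd occurrence is 1 interval after the first: 1 × 11 = 11 days after Jul 1, 2051.
11 days later is Jul 12, 2051.

Jul 12, 2051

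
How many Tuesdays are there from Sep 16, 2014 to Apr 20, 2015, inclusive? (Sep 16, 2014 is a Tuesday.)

31

Sep 16, 2014 is a Tuesday; the first Tuesday on or after it is Sep 16, 2014.
From Sep 16, 2014 to Apr 20, 2015: 14 + 31 + 30 + 31 + 31 + 28 + 31 + 20 = 216 days (rest of Sep, Oct, Nov, Dec, Jan, Feb, Mar, Apr).
216 ÷ 7 = 30 full weeks with remainder 6, so 30 more Tuesdays after the first → 31.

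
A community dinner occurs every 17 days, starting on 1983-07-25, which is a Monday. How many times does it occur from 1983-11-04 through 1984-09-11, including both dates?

19

Occurrences land 17·i days after 1983-07-25 for i = 0, 1, 2, …
1983-11-04 is 102 days after the start; 102 ÷ 17 = 6 remainder 0. First occurrence in the window: #7 on 1983-11-04 (6×17 = 102 days in).
1984-09-11 is 414 days after the start; 414 ÷ 17 = 24 remainder 6. Last occurrence in the window: #25 on 1984-09-05.
Occurrences #7 through #25: 19 in total.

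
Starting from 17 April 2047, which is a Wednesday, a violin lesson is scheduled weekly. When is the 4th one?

The 4th occurrence is 3 intervals after the first: 3 × 7 = 21 days after 17 April 2047.
April has 30 days — 13 days to the end of April leaves 8.
8 days into May → 8 May 2047.

8 May 2047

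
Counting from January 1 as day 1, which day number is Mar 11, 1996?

Days in months before Mar: 31 + 29 = 60.
Plus 11 days into Mar → day 71.

71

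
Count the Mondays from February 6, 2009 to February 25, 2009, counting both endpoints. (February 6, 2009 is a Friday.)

3

February 6, 2009 is a Friday; the first Monday on or after it is February 9, 2009 (3 days later).
From February 9, 2009 to February 25, 2009 is 25 − 9 = 16 days.
16 ÷ 7 = 2 full weeks with remainder 2, so 2 more Mondays after the first → 3.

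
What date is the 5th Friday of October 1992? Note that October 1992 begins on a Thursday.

October 1992 begins on a Thursday, so the first Friday is October 2 (1 day later).
The 5th Friday is 4 weeks later: 2 + 28 = 30.

30 October 1992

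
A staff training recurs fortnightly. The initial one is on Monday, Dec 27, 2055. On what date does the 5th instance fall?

The 5th occurrence is 4 intervals after the first: 4 × 14 = 56 days after Dec 27, 2055.
Dec has 31 days — 4 days to the end of Dec leaves 52.
Jan has 31 days (21 left).
21 days into Feb → Feb 21, 2056.

Feb 21, 2056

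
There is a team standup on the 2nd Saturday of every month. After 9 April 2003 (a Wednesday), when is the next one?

April 2003 starts on a Tuesday; its first Saturday is the 5th, so the 2nd Saturday is the 12th — 12 April 2003.
12 April 2003 is after 9 April 2003, so that is the next one.

12 April 2003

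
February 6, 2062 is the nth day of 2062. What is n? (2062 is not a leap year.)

37

Days in months before February: 31 = 31.
Plus 6 days into February → day 37.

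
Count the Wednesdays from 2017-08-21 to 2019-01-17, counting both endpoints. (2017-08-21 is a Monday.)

2017-08-21 is a Monday; the first Wednesday on or after it is 2017-08-23 (2 days later).
From 2017-08-23 to 2019-01-17: 130 + 365 + 17 = 512 days (rest of 2017, 2018, to 2019-01-17 in 2019).
512 ÷ 7 = 73 full weeks with remainder 1, so 73 more Wednesdays after the first → 74.

74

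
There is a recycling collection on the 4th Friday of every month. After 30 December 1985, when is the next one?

December 1985 starts on a Sunday; its first Friday is the 6th, so the 4th Friday is the 27th — 27 December 1985.
That is not after 30 December 1985, so look at January 1986.
January 1986 starts on a Wednesday; its first Friday is the 3rd, so the 4th Friday is the 24th — 24 January 1986.

24 January 1986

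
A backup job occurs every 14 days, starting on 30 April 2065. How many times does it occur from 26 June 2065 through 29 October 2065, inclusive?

9

Occurrences land 14·i days after 30 April 2065 for i = 0, 1, 2, …
26 June 2065 is 57 days after the start; 57 ÷ 14 = 4 remainder 1; since the remainder is 1, round up to i = 5. First occurrence in the window: #6 on 9 July 2065 (5×14 = 70 days in).
29 October 2065 is 182 days after the start; 182 ÷ 14 = 13 remainder 0. Last occurrence in the window: #14 on 29 October 2065.
Occurrences #6 through #14: 9 in total.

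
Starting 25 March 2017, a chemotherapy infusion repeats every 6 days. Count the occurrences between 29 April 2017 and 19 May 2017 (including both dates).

Occurrences land 6·i days after 25 March 2017 for i = 0, 1, 2, …
29 April 2017 is 35 days after the start; 35 ÷ 6 = 5 remainder 5; since the remainder is 5, round up to i = 6. First occurrence in the window: #7 on 30 April 2017 (6×6 = 36 days in).
19 May 2017 is 55 days after the start; 55 ÷ 6 = 9 remainder 1. Last occurrence in the window: #10 on 18 May 2017.
Occurrences #7 through #10: 4 in total.

4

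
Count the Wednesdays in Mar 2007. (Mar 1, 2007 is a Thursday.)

4

Mar 1, 2007 is a Thursday; the first Wednesday on or after it is Mar 7, 2007 (6 days later).
From Mar 7, 2007 to Mar 31, 2007 is 31 − 7 = 24 days.
24 ÷ 7 = 3 full weeks with remainder 3, so 3 more Wednesdays after the first → 4.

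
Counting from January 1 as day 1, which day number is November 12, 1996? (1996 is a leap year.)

Days in months before November: 31 + 29 + 31 + 30 + 31 + 30 + 31 + 31 + 30 + 31 = 305.
Plus 12 days into November → day 317.

317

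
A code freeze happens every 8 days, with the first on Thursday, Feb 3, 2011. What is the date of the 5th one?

The 5th occurrence is 4 intervals after the first: 4 × 8 = 32 days after Feb 3, 2011.
Feb has 28 days — 25 days to the end of Feb leaves 7.
7 days into Mar → Mar 7, 2011.

Mar 7, 2011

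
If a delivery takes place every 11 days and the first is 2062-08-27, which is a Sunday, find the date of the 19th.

2063-03-13

The 19th occurrence is 18 intervals after the first: 18 × 11 = 198 days after 2062-08-27.
August has 31 days — 4 days to the end of August leaves 194.
September has 30 days (164 left).
October has 31 days (133 left).
November has 30 days (103 left).
December has 31 days (72 left).
January has 31 days (41 left).
February has 28 days (13 left).
13 days into March → 2063-03-13.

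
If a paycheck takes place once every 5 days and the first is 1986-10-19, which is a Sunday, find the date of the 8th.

1986-11-23

The 8th occurrence is 7 intervals after the first: 7 × 5 = 35 days after 1986-10-19.
October has 31 days — 12 days to the end of October leaves 23.
23 days into November → 1986-11-23.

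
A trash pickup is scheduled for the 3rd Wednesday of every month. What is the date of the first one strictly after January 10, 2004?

January 21, 2004

January 2004 starts on a Thursday; its first Wednesday is the 7th, so the 3rd Wednesday is the 21st — January 21, 2004.
January 21, 2004 is after January 10, 2004, so that is the next one.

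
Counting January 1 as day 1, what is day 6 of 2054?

6 into January → January 6.

January 6, 2054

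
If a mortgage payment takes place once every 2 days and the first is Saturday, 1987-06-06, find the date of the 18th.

1987-07-10

The 18th occurrence is 17 intervals after the first: 17 × 2 = 34 days after 1987-06-06.
June has 30 days — 24 days to the end of June leaves 10.
10 days into July → 1987-07-10.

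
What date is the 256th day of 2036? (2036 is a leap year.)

January has 31 days (256 − 31 = 225 remain).
February has 29 days (225 − 29 = 196 remain).
March has 31 days (196 − 31 = 165 remain).
April has 30 days (165 − 30 = 135 remain).
May has 31 days (135 − 31 = 104 remain).
June has 30 days (104 − 30 = 74 remain).
July has 31 days (74 − 31 = 43 remain).
August has 31 days (43 − 31 = 12 remain).
12 into September → September 12.

12 September 2036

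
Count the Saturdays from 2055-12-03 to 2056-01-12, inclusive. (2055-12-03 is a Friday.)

2055-12-03 is a Friday; the first Saturday on or after it is 2055-12-04 (1 day later).
From 2055-12-04 to 2056-01-12: 27 + 12 = 39 days (rest of December, January).
39 ÷ 7 = 5 full weeks with remainder 4, so 5 more Saturdays after the first → 6.

6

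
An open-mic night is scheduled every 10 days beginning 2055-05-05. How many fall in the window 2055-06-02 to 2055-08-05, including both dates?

Occurrences land 10·i days after 2055-05-05 for i = 0, 1, 2, …
2055-06-02 is 28 days after the start; 28 ÷ 10 = 2 remainder 8; since the remainder is 8, round up to i = 3. First occurrence in the window: #4 on 2055-06-04 (3×10 = 30 days in).
2055-08-05 is 92 days after the start; 92 ÷ 10 = 9 remainder 2. Last occurrence in the window: #10 on 2055-08-03.
Occurrences #4 through #10: 7 in total.

7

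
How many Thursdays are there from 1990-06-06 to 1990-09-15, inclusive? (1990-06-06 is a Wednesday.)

1990-06-06 is a Wednesday; the first Thursday on or after it is 1990-06-07 (1 day later).
From 1990-06-07 to 1990-09-15: 23 + 31 + 31 + 15 = 100 days (rest of June, July, August, September).
100 ÷ 7 = 14 full weeks with remainder 2, so 14 more Thursdays after the first → 15.

15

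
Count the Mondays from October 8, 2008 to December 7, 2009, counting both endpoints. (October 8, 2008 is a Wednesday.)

61

October 8, 2008 is a Wednesday; the first Monday on or after it is October 13, 2008 (5 days later).
From October 13, 2008 to December 7, 2009: 79 + 341 = 420 days (rest of 2008, to December 7, 2009 in 2009).
420 ÷ 7 = 60 full weeks with remainder 0, so 60 more Mondays after the first → 61.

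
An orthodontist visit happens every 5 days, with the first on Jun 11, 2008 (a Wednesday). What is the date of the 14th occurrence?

Aug 15, 2008

The 14th occurrence is 13 intervals after the first: 13 × 5 = 65 days after Jun 11, 2008.
Jun has 30 days — 19 days to the end of Jun leaves 46.
Jul has 31 days (15 left).
15 days into Aug → Aug 15, 2008.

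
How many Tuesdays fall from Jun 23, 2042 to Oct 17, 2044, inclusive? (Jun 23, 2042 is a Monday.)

121

Jun 23, 2042 is a Monday; the first Tuesday on or after it is Jun 24, 2042 (1 day later).
From Jun 24, 2042 to Oct 17, 2044: 190 + 365 + 291 = 846 days (rest of 2042, 2043, to Oct 17, 2044 in 2044).
846 ÷ 7 = 120 full weeks with remainder 6, so 120 more Tuesdays after the first → 121.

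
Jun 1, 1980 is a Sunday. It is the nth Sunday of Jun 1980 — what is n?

1st

Day 1 falls in week ⌈1/7⌉ of the month.
Days 1–7 hold the 1st Sunday, 8–14 the 2nd, 15–21 the 3rd, 22–28 the 4th, 29–31 the 5th.
1 is in the range for the 1st.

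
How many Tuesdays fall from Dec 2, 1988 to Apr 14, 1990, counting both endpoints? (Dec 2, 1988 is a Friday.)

71

Dec 2, 1988 is a Friday; the first Tuesday on or after it is Dec 6, 1988 (4 days later).
From Dec 6, 1988 to Apr 14, 1990: 25 + 365 + 104 = 494 days (rest of 1988, 1989, to Apr 14, 1990 in 1990).
494 ÷ 7 = 70 full weeks with remainder 4, so 70 more Tuesdays after the first → 71.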